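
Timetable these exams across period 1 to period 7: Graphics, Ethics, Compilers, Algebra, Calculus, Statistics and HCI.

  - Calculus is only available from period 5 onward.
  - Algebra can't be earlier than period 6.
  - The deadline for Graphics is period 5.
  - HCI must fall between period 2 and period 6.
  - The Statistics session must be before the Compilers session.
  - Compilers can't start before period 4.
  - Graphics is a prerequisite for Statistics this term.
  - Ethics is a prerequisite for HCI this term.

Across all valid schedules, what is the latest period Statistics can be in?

period 6

Precedence pushes Statistics to at least period 2; downstream work caps Statistics at period 6.
Statistics at period 6 is achievable: Calculus in period 5, Algebra in period 6, HCI in period 2, Statistics in period 6, Compilers in period 7, Ethics in period 1, Graphics in period 1.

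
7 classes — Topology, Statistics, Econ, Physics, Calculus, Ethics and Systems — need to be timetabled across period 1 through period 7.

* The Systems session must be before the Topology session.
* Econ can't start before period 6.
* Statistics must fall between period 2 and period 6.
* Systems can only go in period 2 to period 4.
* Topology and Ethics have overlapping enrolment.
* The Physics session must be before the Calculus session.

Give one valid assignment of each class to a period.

Physics -> period 1; Ethics -> period 1; Topology -> period 3; Calculus -> period 2; Systems -> period 2; Econ -> period 6; Statistics -> period 2

Checking: Physics(period 1) before Calculus(period 2); Systems(period 2) before Topology(period 3); Topology(period 3) != Ethics(period 1); Statistics=period 2 in [period 2,period 6]; Econ=period 6 in [period 6,period 7]; Systems=period 2 in [period 2,period 4].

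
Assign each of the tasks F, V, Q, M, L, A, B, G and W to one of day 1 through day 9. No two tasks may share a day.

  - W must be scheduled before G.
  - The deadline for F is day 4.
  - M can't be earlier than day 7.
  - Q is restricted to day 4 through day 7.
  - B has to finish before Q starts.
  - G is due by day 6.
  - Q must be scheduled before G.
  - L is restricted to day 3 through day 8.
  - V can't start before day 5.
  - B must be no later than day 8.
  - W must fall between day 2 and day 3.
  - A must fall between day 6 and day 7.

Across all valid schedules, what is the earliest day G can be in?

Precedence pushes G to at least day 5; G's own window allows nothing later than day 6.
G at day 5 is achievable: W in day 2, Q in day 4, B in day 3, G in day 5, L in day 8, M in day 7, F in day 1, V in day 9, A in day 6.

day 5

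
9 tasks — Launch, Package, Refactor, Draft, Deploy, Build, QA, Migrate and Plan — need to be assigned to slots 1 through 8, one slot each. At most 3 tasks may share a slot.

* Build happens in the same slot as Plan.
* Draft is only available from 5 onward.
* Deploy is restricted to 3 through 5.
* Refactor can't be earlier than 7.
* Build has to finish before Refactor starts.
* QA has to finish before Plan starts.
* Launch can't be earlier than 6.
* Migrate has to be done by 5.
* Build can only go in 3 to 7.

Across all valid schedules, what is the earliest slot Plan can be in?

3

Plan must be in the same slot as Build, which can't be before 3, so Plan is at least 3; Plan must be in the same slot as Build, which can't be after 7, so Plan is at most 7.
Plan at 3 is achievable: QA=1, Package=1, Build=3, Migrate=1, Refactor=7, Deploy=3, Plan=3, Draft=5, Launch=6.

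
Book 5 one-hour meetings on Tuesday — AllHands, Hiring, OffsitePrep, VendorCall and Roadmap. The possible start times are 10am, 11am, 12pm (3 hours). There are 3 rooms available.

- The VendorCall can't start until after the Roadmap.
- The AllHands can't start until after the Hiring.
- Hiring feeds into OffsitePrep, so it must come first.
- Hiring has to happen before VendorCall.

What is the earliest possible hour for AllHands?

Precedence pushes AllHands to at least 11am.
AllHands at 11am is achievable: VendorCall=11am; Roadmap=10am; Hiring=10am; AllHands=11am; OffsitePrep=11am.

11am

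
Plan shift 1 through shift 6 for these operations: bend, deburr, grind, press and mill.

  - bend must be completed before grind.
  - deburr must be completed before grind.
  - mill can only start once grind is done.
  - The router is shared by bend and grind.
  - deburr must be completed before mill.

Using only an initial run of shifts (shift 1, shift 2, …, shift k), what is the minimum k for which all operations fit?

3 shifts

The precedence chain requires at least 3 distinct shifts.
3 works (last occupied shift: shift 3): for example grind=shift 2; bend=shift 1; deburr=shift 1; press=shift 1; mill=shift 3.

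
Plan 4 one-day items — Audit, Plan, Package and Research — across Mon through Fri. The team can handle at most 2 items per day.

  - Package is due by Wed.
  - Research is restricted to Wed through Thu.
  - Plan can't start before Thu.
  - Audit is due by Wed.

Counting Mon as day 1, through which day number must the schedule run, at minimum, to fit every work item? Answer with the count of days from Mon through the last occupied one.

With at most 2 per day and 4 work items, at least 2 days are needed.
Plan can't be placed before Thu — that is day 4 counting from Mon — so the schedule must run through at least 4 days.
4 works (last occupied day: Thu): for example Plan -> Thu; Audit -> Mon; Package -> Mon; Research -> Wed.

4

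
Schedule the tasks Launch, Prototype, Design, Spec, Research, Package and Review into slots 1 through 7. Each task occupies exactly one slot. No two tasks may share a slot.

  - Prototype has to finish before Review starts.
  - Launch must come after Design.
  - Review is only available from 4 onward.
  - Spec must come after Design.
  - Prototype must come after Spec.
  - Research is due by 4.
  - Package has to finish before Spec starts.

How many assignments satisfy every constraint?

36

Splitting on Prototype: it can be 5 (16), 6 (20). Listing each branch's schedules as (Launch, Design, Spec, Research, Package, Review):
Prototype=5: (6,1,3,4,2,7) (6,1,4,2,3,7) (6,1,4,3,2,7) (6,2,3,4,1,7) (6,2,4,1,3,7) (6,2,4,3,1,7) (6,3,4,1,2,7) (6,3,4,2,1,7) (7,1,3,4,2,6) (7,1,4,2,3,6) (7,1,4,3,2,6) (7,2,3,4,1,6) (7,2,4,1,3,6) (7,2,4,3,1,6) (7,3,4,1,2,6) (7,3,4,2,1,6) — 16.
Prototype=6: (2,1,5,3,4,7) (2,1,5,4,3,7) (3,1,5,2,4,7) (3,1,5,4,2,7) (3,2,5,1,4,7) (3,2,5,4,1,7) (4,1,5,2,3,7) (4,1,5,3,2,7) (4,2,5,1,3,7) (4,2,5,3,1,7) (4,3,5,1,2,7) (4,3,5,2,1,7) (5,1,3,4,2,7) (5,1,4,2,3,7) (5,1,4,3,2,7) (5,2,3,4,1,7) (5,2,4,1,3,7) (5,2,4,3,1,7) (5,3,4,1,2,7) (5,3,4,2,1,7) — 20.
Summing: 16 + 20 = 36.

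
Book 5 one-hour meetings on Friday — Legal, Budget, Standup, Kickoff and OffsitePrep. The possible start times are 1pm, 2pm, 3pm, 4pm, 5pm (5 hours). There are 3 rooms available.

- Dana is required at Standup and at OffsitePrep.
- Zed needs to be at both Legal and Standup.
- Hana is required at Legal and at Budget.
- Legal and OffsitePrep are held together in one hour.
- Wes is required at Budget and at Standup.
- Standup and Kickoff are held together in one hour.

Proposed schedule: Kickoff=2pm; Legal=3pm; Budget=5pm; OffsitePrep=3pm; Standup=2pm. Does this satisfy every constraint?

Hana is required at Legal and at Budget — holds.
Wes is required at Budget and at Standup — holds.
Standup and Kickoff are held together in one hour — holds.
There are 3 rooms available — holds.
Zed needs to be at both Legal and Standup — holds.
Legal and OffsitePrep are held together in one hour — holds.
Dana is required at Standup and at OffsitePrep — holds.

Yes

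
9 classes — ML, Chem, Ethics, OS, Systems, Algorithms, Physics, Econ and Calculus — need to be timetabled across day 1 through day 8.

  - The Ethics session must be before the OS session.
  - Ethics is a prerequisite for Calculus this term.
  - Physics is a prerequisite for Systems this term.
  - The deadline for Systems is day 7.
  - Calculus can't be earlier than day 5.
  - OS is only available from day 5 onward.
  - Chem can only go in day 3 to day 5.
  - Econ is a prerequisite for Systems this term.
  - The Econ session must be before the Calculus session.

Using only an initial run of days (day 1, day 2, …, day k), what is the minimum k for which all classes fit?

5 days

The precedence chain requires at least 2 distinct days.
OS can't be placed before day 5, so the schedule must run through at least day 5.
5 works (last occupied day: day 5): for example Ethics=day 1, ML=day 1, Algorithms=day 1, Chem=day 3, Systems=day 2, Econ=day 1, Physics=day 1, Calculus=day 5, OS=day 5.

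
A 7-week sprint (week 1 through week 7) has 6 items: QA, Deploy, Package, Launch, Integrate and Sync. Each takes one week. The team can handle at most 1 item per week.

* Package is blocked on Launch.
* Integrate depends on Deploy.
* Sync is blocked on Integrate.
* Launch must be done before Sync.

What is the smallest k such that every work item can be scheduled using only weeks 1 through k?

6 weeks

The precedence chain requires at least 3 distinct weeks.
With at most 1 per week and 6 work items, at least 6 weeks are needed.
6 works (last occupied week: week 6): for example QA in week 6; Launch in week 1; Deploy in week 2; Sync in week 4; Integrate in week 3; Package in week 5.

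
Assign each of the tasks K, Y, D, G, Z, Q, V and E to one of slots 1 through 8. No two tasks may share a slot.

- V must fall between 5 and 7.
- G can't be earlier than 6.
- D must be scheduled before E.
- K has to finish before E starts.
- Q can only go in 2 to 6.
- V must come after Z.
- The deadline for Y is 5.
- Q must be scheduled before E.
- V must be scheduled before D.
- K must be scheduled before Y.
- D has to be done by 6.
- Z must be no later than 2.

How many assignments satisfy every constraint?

10

Splitting on K: it can be 1 (4), 2 (4), 3 (2). Listing each branch's schedules as (Y, D, G, Z, Q, V, E):
K=1: (3,6,7,2,4,5,8) (3,6,8,2,4,5,7) (4,6,7,2,3,5,8) (4,6,8,2,3,5,7) — 4.
K=2: (3,6,7,1,4,5,8) (3,6,8,1,4,5,7) (4,6,7,1,3,5,8) (4,6,8,1,3,5,7) — 4.
K=3: (4,6,7,1,2,5,8) (4,6,8,1,2,5,7) — 2.
Summing: 4 + 4 + 2 = 10.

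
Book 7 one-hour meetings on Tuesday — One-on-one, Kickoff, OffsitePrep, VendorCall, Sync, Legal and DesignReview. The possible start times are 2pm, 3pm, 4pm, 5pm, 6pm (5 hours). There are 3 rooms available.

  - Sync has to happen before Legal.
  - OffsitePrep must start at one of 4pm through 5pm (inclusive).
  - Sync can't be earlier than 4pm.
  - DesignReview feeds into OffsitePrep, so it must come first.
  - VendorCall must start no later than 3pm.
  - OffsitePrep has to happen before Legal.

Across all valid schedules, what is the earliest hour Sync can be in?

Sync is available from 4pm; downstream work caps Sync at 5pm.
Sync at 4pm is achievable: Legal -> 5pm; OffsitePrep -> 4pm; VendorCall -> 2pm; Sync -> 4pm; One-on-one -> 2pm; Kickoff -> 3pm; DesignReview -> 2pm.

4pm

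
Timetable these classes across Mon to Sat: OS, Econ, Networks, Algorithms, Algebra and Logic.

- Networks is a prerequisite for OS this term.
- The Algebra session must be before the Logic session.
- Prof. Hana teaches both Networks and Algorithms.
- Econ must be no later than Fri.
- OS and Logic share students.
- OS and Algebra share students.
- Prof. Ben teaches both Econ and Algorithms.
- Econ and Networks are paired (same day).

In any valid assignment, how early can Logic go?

Tue

Precedence pushes Logic to at least Tue.
Logic at Tue is achievable: Algorithms in Tue, Algebra in Mon, Econ in Mon, OS in Wed, Logic in Tue, Networks in Mon.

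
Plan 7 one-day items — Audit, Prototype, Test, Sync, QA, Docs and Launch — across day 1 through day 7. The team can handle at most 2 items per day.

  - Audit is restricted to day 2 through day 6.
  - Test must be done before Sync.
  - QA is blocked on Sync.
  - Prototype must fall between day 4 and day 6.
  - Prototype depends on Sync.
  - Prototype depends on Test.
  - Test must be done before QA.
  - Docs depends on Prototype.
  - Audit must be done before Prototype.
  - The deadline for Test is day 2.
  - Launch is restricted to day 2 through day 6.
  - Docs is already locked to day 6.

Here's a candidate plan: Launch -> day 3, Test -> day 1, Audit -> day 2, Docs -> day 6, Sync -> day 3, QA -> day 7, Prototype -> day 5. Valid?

Prototype depends on Test — holds.
Prototype depends on Sync — holds.
Launch is restricted to day 2 through day 6 — holds.
Prototype must fall between day 4 and day 6 — holds.
Test must be done before Sync — holds.
The deadline for Test is day 2 — holds.
Audit is restricted to day 2 through day 6 — holds.
Test must be done before QA — holds.
The team can handle at most 2 items per day — holds.
Audit must be done before Prototype — holds.
Docs is already locked to day 6 — holds.
Docs depends on Prototype — holds.
QA is blocked on Sync — holds.

Yes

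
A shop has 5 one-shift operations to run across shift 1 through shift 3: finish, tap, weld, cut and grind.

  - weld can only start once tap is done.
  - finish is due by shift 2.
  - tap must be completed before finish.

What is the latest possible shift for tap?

shift 1

Downstream work caps tap at shift 1.
tap at shift 1 is achievable: cut=shift 1, grind=shift 1, finish=shift 2, weld=shift 2, tap=shift 1.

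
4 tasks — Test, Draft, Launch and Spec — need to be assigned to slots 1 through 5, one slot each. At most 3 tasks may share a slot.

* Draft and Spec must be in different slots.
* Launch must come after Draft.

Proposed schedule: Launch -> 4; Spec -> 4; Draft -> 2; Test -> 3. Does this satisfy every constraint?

Yes

Draft and Spec must be in different slots — holds.
At most 3 tasks may share a slot — holds.
Launch must come after Draft — holds.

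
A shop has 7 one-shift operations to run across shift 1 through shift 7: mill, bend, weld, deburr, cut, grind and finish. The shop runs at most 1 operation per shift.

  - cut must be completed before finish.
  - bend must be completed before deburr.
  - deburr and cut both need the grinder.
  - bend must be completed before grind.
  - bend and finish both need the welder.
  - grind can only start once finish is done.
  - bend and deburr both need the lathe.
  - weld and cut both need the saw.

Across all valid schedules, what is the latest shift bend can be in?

shift 5

Downstream work caps bend at shift 6.
bend at shift 5 is achievable: mill in shift 3; bend in shift 5; weld in shift 4; deburr in shift 7; grind in shift 6; finish in shift 2; cut in shift 1.
Nothing later works — the conflict and capacity constraints rule out every shift after shift 5.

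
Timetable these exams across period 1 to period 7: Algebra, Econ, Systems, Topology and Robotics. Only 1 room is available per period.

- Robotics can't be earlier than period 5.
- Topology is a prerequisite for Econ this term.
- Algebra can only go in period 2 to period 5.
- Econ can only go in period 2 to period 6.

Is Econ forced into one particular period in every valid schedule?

Econ can be period 2 (e.g. Algebra -> period 3; Econ -> period 2; Systems -> period 4; Robotics -> period 5; Topology -> period 1) or period 3 (e.g. Algebra=period 2; Systems=period 4; Econ=period 3; Topology=period 1; Robotics=period 5).

No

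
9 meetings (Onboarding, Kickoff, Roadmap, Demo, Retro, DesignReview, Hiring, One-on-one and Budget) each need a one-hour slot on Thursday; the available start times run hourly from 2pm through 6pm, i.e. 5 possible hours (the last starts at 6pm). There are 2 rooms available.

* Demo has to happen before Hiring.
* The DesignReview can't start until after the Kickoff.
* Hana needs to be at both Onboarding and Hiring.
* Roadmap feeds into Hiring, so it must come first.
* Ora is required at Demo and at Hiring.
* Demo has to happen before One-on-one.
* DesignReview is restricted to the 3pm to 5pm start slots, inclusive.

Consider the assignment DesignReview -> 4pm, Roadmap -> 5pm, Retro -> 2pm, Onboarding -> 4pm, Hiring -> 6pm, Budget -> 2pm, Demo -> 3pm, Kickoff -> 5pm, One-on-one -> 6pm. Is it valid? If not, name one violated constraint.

No — it violates: The DesignReview can't start until after the Kickoff

DesignReview is restricted to the 3pm to 5pm start slots, inclusive — holds.
Demo has to happen before Hiring — holds.
Demo has to happen before One-on-one — holds.
The DesignReview can't start until after the Kickoff — violated.
Roadmap feeds into Hiring, so it must come first — holds.
Ora is required at Demo and at Hiring — holds.
Hana needs to be at both Onboarding and Hiring — holds.
There are 2 rooms available — holds.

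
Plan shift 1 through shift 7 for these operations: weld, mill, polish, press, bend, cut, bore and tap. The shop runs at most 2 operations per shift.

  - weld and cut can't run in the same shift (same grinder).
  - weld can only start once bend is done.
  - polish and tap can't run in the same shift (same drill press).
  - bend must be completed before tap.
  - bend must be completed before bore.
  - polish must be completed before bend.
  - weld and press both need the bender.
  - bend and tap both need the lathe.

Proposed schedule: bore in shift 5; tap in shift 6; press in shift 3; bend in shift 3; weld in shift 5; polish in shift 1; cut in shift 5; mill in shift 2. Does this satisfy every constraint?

No. weld and cut can't run in the same shift (same grinder) is not satisfied.

polish must be completed before bend — holds.
The shop runs at most 2 operations per shift — violated.
weld and cut can't run in the same shift (same grinder) — violated.
bend must be completed before tap — holds.
polish and tap can't run in the same shift (same drill press) — holds.
bend must be completed before bore — holds.
weld and press both need the bender — holds.
weld can only start once bend is done — holds.
bend and tap both need the lathe — holds.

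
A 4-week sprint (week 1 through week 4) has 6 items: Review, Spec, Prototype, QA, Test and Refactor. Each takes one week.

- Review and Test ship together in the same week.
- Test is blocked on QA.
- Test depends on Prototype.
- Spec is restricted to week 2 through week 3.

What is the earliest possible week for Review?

week 2

Review must be in the same week as Test, which can't be before week 2, so Review is at least week 2.
Review at week 2 is achievable: Refactor=week 1; QA=week 1; Prototype=week 1; Test=week 2; Review=week 2; Spec=week 2.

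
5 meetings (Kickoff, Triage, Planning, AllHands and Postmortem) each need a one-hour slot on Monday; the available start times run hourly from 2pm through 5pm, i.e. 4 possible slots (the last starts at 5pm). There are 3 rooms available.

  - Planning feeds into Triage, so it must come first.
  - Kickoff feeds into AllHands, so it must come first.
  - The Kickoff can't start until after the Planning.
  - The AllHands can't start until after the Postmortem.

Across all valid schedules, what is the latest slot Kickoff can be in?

4pm

Precedence pushes Kickoff to at least 3pm; downstream work caps Kickoff at 4pm.
Kickoff at 4pm is achievable: Kickoff=4pm, Planning=2pm, AllHands=5pm, Triage=3pm, Postmortem=2pm.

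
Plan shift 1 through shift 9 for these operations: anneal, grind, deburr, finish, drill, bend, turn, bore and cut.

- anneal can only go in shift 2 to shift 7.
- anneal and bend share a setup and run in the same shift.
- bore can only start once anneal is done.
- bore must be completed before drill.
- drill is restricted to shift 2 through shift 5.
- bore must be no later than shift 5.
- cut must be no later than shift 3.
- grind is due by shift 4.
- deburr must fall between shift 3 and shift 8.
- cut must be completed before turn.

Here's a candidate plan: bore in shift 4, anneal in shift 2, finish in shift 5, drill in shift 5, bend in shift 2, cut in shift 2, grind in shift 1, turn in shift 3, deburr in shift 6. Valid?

Valid

bore must be no later than shift 5 — holds.
deburr must fall between shift 3 and shift 8 — holds.
bore must be completed before drill — holds.
cut must be completed before turn — holds.
anneal can only go in shift 2 to shift 7 — holds.
drill is restricted to shift 2 through shift 5 — holds.
bore can only start once anneal is done — holds.
cut must be no later than shift 3 — holds.
anneal and bend share a setup and run in the same shift — holds.
grind is due by shift 4 — holds.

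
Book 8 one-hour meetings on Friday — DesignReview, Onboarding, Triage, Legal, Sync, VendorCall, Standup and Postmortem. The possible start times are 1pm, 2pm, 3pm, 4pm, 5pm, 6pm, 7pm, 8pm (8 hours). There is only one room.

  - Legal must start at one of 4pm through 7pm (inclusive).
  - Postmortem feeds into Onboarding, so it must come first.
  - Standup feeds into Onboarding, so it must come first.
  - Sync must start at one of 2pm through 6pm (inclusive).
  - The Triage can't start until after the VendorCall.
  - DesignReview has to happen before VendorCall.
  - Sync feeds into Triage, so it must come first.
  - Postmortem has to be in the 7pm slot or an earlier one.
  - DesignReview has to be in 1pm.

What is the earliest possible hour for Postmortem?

Postmortem's own window allows nothing later than 7pm.
Postmortem at 2pm is achievable: Sync in 3pm, Legal in 4pm, Standup in 5pm, Onboarding in 6pm, VendorCall in 7pm, DesignReview in 1pm, Postmortem in 2pm, Triage in 8pm.
Nothing earlier works — the capacity limit rule out every hour before 2pm.

2pm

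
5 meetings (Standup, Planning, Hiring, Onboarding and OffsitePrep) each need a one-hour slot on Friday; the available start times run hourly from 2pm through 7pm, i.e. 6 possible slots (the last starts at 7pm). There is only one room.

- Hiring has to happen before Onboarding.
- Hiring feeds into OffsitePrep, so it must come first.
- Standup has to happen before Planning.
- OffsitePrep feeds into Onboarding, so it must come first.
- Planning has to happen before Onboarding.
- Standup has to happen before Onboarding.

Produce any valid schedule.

Standup in 2pm, Hiring in 4pm, OffsitePrep in 5pm, Onboarding in 6pm, Planning in 3pm

Checking: OffsitePrep(5pm) before Onboarding(6pm); Hiring(4pm) before Onboarding(6pm); Standup(2pm) before Onboarding(6pm); Hiring(4pm) before OffsitePrep(5pm); Standup(2pm) before Planning(3pm); Planning(3pm) before Onboarding(6pm); max 1 per slot (cap 1).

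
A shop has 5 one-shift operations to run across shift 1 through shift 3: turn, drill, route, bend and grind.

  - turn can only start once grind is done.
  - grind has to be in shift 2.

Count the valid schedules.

27

Splitting on drill: it can be shift 1 (9), shift 2 (9), shift 3 (9). Listing each branch's schedules as (turn, route, bend, grind) by shift number:
drill=shift 1: (3,1,1,2) (3,1,2,2) (3,1,3,2) (3,2,1,2) (3,2,2,2) (3,2,3,2) (3,3,1,2) (3,3,2,2) (3,3,3,2) — 9.
drill=shift 2: (3,1,1,2) (3,1,2,2) (3,1,3,2) (3,2,1,2) (3,2,2,2) (3,2,3,2) (3,3,1,2) (3,3,2,2) (3,3,3,2) — 9.
drill=shift 3: (3,1,1,2) (3,1,2,2) (3,1,3,2) (3,2,1,2) (3,2,2,2) (3,2,3,2) (3,3,1,2) (3,3,2,2) (3,3,3,2) — 9.
Summing: 9 + 9 + 9 = 27.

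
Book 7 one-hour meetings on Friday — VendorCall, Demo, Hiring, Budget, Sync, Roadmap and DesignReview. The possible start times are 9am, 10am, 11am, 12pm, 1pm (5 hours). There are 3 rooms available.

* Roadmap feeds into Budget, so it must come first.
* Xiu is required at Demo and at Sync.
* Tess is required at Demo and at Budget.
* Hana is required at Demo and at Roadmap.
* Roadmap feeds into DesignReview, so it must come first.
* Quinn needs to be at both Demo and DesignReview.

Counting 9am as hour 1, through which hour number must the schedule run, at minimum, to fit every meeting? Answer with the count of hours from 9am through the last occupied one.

3 hours

The precedence chain requires at least 2 distinct hours.
With at most 3 per hour and 7 meetings, at least 3 hours are needed.
3 works (last occupied hour: 11am): for example VendorCall in 9am; Budget in 10am; Sync in 10am; Hiring in 9am; Roadmap in 9am; Demo in 11am; DesignReview in 10am.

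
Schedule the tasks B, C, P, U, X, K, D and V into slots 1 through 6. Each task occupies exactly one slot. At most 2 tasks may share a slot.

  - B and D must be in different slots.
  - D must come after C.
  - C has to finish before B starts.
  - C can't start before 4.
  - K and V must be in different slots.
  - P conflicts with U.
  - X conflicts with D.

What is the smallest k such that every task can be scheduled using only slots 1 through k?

The precedence chain requires at least 2 distinct slots.
With at most 2 per slot and 8 tasks, at least 4 slots are needed.
Propagating the time windows through the other constraints, B can't land before 5, so the schedule must run through at least slot 5.
Could 5 slots be enough, i.e. nothing placed later than 5? No: C's window within 5 slots is {4, 5}; B must come after C (at 4 or later) → {5}; C must come before B (at 5 or earlier) → {4}; D must come after C (at 4 or later) → {5}; D can't share with B (5) → nothing is left.
So 5 slots is not enough.
6 works (last occupied slot: 6): for example K -> 2; V -> 3; X -> 1; D -> 6; U -> 2; P -> 1; C -> 4; B -> 5.

6 slots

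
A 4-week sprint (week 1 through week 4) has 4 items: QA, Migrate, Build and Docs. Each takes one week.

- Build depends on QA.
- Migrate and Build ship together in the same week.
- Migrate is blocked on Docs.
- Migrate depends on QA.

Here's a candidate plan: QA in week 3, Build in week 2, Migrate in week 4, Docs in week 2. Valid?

No. Migrate and Build ship together in the same week is not satisfied.

Migrate and Build ship together in the same week — violated.
Build depends on QA — violated.
Migrate depends on QA — holds.
Migrate is blocked on Docs — holds.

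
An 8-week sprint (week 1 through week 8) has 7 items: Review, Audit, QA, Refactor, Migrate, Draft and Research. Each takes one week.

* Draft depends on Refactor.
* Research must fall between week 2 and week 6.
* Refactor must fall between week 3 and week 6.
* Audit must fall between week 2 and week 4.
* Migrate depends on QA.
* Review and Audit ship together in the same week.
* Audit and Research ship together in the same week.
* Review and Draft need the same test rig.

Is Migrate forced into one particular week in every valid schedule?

Migrate can be week 2 (e.g. QA=week 1, Audit=week 2, Research=week 2, Draft=week 4, Review=week 2, Migrate=week 2, Refactor=week 3) or week 3 (e.g. Research -> week 2, Migrate -> week 3, Draft -> week 4, Refactor -> week 3, QA -> week 1, Review -> week 2, Audit -> week 2).

No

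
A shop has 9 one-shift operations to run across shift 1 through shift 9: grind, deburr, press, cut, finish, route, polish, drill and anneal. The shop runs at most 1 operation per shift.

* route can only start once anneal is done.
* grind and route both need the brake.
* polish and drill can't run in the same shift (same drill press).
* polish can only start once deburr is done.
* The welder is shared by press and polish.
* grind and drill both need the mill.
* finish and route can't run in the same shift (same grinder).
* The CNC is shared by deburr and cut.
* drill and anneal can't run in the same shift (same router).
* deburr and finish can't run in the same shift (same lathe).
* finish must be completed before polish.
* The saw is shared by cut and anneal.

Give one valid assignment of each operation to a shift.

deburr=shift 1; finish=shift 2; anneal=shift 4; press=shift 7; drill=shift 9; polish=shift 3; cut=shift 8; route=shift 5; grind=shift 6

Checking: finish(shift 2) before polish(shift 3); deburr(shift 1) before polish(shift 3); anneal(shift 4) before route(shift 5); polish(shift 3) != drill(shift 9); press(shift 7) != polish(shift 3); grind(shift 6) != route(shift 5); drill(shift 9) != anneal(shift 4); grind(shift 6) != drill(shift 9); deburr(shift 1) != finish(shift 2); cut(shift 8) != anneal(shift 4); deburr(shift 1) != cut(shift 8); finish(shift 2) != route(shift 5); max 1 per shift (cap 1).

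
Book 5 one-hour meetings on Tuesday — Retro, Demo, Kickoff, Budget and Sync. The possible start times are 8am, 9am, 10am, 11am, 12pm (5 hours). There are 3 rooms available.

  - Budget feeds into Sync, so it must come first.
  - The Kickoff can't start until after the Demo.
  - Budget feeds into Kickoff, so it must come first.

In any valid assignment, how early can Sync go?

9am

Precedence pushes Sync to at least 9am.
Sync at 9am is achievable: Sync=9am; Demo=8am; Retro=8am; Budget=8am; Kickoff=9am.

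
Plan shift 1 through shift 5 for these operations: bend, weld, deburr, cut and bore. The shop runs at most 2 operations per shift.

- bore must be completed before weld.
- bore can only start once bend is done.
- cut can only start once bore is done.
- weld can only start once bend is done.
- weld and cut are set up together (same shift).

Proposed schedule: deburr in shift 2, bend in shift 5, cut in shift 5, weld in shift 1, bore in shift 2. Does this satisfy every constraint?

weld and cut are set up together (same shift) — violated.
cut can only start once bore is done — holds.
The shop runs at most 2 operations per shift — holds.
bore must be completed before weld — violated.
weld can only start once bend is done — violated.
bore can only start once bend is done — violated.

Invalid. weld can only start once bend is done.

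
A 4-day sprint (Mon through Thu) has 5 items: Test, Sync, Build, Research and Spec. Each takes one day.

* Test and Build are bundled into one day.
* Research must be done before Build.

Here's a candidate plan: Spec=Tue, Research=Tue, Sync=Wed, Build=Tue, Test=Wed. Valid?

Research must be done before Build — violated.
Test and Build are bundled into one day — violated.

Invalid. Test and Build are bundled into one day.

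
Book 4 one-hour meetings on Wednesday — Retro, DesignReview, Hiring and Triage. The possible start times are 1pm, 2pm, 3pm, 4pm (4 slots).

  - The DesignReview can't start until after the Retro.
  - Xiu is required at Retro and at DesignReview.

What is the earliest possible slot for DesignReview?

Precedence pushes DesignReview to at least 2pm.
DesignReview at 2pm is achievable: DesignReview in 2pm, Triage in 1pm, Retro in 1pm, Hiring in 1pm.

2pm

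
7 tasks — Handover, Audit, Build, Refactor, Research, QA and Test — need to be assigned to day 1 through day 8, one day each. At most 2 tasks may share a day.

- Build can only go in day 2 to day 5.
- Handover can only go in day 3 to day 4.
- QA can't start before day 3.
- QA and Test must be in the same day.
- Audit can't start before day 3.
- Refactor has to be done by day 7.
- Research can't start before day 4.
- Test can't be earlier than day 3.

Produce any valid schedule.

QA=day 5, Research=day 4, Audit=day 3, Build=day 2, Refactor=day 1, Handover=day 3, Test=day 5

Checking: QA = Test = day 5; Handover=day 3 in [day 3,day 4]; Refactor=day 1 in [day 1,day 7]; Research=day 4 in [day 4,day 8]; Audit=day 3 in [day 3,day 8]; Test=day 5 in [day 3,day 8]; QA=day 5 in [day 3,day 8]; Build=day 2 in [day 2,day 5]; max 2 per day (cap 2).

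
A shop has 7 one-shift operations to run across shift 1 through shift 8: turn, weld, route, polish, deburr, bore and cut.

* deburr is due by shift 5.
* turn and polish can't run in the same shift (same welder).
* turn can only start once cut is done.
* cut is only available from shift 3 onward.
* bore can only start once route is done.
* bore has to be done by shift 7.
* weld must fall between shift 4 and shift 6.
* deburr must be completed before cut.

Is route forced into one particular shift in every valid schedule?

route can be shift 1 (e.g. route=shift 1; bore=shift 2; cut=shift 3; turn=shift 4; deburr=shift 1; weld=shift 4; polish=shift 1) or shift 2 (e.g. weld in shift 4, turn in shift 4, polish in shift 1, deburr in shift 1, cut in shift 3, route in shift 2, bore in shift 3).

No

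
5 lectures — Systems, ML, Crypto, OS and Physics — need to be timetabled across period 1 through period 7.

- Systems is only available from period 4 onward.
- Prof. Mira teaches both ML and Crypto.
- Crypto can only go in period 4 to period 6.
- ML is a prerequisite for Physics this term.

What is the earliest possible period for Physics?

period 2

Precedence pushes Physics to at least period 2.
Physics at period 2 is achievable: OS=period 1; Crypto=period 4; ML=period 1; Physics=period 2; Systems=period 4.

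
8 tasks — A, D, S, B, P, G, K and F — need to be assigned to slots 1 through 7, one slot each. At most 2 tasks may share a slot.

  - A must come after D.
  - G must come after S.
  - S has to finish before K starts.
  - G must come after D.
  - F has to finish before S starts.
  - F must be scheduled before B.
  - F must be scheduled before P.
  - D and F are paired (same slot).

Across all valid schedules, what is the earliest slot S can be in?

Precedence pushes S to at least 2; downstream work caps S at 6.
S at 2 is achievable: F -> 1, S -> 2, B -> 3, K -> 4, D -> 1, A -> 2, P -> 4, G -> 3.

2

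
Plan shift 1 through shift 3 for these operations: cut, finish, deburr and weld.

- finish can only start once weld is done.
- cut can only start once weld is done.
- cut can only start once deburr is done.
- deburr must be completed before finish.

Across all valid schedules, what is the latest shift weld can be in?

Downstream work caps weld at shift 2.
weld at shift 2 is achievable: cut -> shift 3, deburr -> shift 1, weld -> shift 2, finish -> shift 3.

shift 2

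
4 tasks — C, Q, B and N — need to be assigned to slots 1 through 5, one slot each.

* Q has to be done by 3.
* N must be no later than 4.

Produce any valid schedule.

C=1; Q=1; N=1; B=1

Checking: N=1 in [1,4]; Q=1 in [1,3].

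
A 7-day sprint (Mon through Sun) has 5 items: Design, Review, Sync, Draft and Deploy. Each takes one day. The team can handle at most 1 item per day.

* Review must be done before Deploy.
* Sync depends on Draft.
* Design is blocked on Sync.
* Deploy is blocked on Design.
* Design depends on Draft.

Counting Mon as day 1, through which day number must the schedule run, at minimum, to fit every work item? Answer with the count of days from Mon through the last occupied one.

5

The precedence chain requires at least 4 distinct days.
With at most 1 per day and 5 work items, at least 5 days are needed.
5 works (last occupied day: Fri): for example Review -> Thu, Deploy -> Fri, Sync -> Tue, Draft -> Mon, Design -> Wed.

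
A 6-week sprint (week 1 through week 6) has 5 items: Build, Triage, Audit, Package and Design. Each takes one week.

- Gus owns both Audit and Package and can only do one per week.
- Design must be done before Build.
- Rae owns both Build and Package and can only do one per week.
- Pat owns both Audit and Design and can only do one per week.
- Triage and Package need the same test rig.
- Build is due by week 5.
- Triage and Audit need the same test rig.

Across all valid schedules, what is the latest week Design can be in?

week 4

Downstream work caps Design at week 4.
Design at week 4 is achievable: Package in week 3; Triage in week 1; Build in week 5; Audit in week 2; Design in week 4.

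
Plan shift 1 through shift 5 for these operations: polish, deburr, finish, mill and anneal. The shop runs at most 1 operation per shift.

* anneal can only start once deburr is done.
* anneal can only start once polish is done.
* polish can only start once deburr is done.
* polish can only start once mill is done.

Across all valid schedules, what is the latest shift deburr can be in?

Downstream work caps deburr at shift 3.
deburr at shift 3 is achievable: polish -> shift 4; mill -> shift 1; deburr -> shift 3; anneal -> shift 5; finish -> shift 2.

shift 3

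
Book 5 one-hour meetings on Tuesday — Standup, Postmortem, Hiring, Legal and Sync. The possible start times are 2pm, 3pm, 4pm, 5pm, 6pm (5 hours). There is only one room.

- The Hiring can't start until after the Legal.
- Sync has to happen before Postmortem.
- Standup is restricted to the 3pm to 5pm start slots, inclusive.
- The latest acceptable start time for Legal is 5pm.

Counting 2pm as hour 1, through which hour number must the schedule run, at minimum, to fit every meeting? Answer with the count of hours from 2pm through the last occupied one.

The precedence chain requires at least 2 distinct hours.
With at most 1 per hour and 5 meetings, at least 5 hours are needed.
5 works (last occupied hour: 6pm): for example Standup in 3pm, Postmortem in 5pm, Sync in 4pm, Legal in 2pm, Hiring in 6pm.

5 hours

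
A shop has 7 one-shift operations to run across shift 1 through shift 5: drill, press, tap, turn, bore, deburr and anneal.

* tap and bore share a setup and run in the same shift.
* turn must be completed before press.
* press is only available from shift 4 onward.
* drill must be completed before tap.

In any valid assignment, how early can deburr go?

deburr at shift 1 is achievable: deburr in shift 1; bore in shift 2; turn in shift 1; tap in shift 2; drill in shift 1; anneal in shift 1; press in shift 4.

shift 1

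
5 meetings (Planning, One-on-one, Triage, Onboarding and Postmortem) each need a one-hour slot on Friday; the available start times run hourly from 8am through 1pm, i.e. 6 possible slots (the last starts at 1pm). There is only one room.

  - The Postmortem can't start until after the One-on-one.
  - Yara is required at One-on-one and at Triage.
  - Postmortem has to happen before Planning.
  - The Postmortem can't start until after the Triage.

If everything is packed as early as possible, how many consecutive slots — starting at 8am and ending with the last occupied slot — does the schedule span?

The precedence chain requires at least 3 distinct slots.
With at most 1 per slot and 5 meetings, at least 5 slots are needed.
5 works (last occupied slot: 12pm): for example Postmortem -> 10am, Planning -> 11am, One-on-one -> 8am, Onboarding -> 12pm, Triage -> 9am.

5 slots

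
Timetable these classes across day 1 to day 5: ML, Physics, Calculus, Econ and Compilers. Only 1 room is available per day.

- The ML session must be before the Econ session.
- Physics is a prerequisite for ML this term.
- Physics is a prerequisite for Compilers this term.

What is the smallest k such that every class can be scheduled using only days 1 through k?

5 days

The precedence chain requires at least 3 distinct days.
With at most 1 per day and 5 classes, at least 5 days are needed.
5 works (last occupied day: day 5): for example Physics in day 1, Econ in day 3, ML in day 2, Compilers in day 4, Calculus in day 5.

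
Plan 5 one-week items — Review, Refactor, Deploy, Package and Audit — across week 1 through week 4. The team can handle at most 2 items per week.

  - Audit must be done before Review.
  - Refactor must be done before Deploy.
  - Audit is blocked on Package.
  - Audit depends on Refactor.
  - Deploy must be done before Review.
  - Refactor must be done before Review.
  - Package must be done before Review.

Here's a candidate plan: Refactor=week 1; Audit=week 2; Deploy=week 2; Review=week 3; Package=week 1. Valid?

Yes

Audit must be done before Review — holds.
Deploy must be done before Review — holds.
Audit depends on Refactor — holds.
The team can handle at most 2 items per week — holds.
Refactor must be done before Deploy — holds.
Refactor must be done before Review — holds.
Audit is blocked on Package — holds.
Package must be done before Review — holds.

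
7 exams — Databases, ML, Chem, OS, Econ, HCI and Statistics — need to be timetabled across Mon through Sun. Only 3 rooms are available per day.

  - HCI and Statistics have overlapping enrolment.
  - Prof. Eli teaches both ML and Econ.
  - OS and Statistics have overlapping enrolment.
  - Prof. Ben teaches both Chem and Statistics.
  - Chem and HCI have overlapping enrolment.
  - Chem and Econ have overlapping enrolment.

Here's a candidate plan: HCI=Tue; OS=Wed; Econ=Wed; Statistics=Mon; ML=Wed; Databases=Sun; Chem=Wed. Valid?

Only 3 rooms are available per day — violated.
HCI and Statistics have overlapping enrolment — holds.
Chem and HCI have overlapping enrolment — holds.
Prof. Eli teaches both ML and Econ — violated.
Chem and Econ have overlapping enrolment — violated.
Prof. Ben teaches both Chem and Statistics — holds.
OS and Statistics have overlapping enrolment — holds.

No. Prof. Eli teaches both ML and Econ is not satisfied.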